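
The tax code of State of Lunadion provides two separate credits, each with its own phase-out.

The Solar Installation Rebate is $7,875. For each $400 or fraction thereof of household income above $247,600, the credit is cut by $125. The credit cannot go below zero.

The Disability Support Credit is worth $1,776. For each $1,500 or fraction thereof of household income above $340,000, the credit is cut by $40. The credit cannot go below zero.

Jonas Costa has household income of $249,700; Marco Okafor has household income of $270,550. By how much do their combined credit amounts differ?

$6,500

Jonas ($249,700): Solar Installation Rebate: income exceeds $247,600 by $2,100, which is 6 full-or-partial $400 increments; reduction = 6 × $125 = $750, leaving $7,125. Disability Support Credit: $249,700 is at or below the $340,000 threshold, so the full $1,776 applies. total $7,125 + $1,776 = $8,901
Marco ($270,550): Solar Installation Rebate: income exceeds $247,600 by $22,950, which is 58 full-or-partial $400 increments; reduction = 58 × $125 = $7,250, leaving $625. Disability Support Credit: $270,550 is at or below the $340,000 threshold, so the full $1,776 applies. total $625 + $1,776 = $2,401
Difference: |$8,901 − $2,401| = $6,500.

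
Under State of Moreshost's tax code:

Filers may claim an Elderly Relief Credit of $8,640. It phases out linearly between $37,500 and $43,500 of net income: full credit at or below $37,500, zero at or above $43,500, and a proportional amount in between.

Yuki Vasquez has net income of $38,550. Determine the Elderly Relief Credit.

Elderly Relief Credit: $38,550 is $1,050 into a $6,000 phase-out range, leaving 4,950/6,000 of the credit: $8,640 × 4,950/6,000 = $7,128.

$7,128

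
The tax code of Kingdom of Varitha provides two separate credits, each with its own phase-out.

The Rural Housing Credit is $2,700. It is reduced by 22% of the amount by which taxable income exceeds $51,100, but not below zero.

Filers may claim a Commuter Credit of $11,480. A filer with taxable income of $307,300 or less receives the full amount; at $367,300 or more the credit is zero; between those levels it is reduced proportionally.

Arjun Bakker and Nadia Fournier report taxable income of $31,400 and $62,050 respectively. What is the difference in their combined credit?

$2,409

Arjun ($31,400): Rural Housing Credit: $31,400 is at or below the $51,100 threshold, so the full $2,700 applies. Commuter Credit: $31,400 is at or below the $307,300 threshold, so the full $11,480 applies. total $2,700 + $11,480 = $14,180
Nadia ($62,050): Rural Housing Credit: 22% of the $10,950 excess over $51,100 is $2,409; credit = $2,700 − $2,409 = $291. Commuter Credit: $62,050 is at or below the $307,300 threshold, so the full $11,480 applies. total $291 + $11,480 = $11,771
Difference: |$14,180 − $11,771| = $2,409.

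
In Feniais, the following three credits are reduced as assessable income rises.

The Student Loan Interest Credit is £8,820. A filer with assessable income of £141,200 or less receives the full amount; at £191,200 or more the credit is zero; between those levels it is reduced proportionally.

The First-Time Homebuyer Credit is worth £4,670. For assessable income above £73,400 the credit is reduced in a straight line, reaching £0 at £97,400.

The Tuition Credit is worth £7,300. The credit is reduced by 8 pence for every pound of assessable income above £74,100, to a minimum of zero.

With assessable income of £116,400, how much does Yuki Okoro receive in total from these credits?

Student Loan Interest Credit: £116,400 is at or below the £141,200 threshold, so the full £8,820 applies.
First-Time Homebuyer Credit: £116,400 is at or above £97,400, so the credit is £0.
Tuition Credit: 8% of the £42,300 excess over £74,100 is £3,384; credit = £7,300 − £3,384 = £3,916.
Total: £8,820 + £0 + £3,916 = £12,736.

£12,736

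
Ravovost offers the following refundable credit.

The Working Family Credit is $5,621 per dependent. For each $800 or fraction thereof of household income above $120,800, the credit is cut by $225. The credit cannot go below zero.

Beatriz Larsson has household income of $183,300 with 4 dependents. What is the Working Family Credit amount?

$4,709

Working Family Credit: base = 4 × $5,621 = $22,484. income exceeds $120,800 by $62,500, which is 79 full-or-partial $800 increments; reduction = 79 × $225 = $17,775, leaving $4,709.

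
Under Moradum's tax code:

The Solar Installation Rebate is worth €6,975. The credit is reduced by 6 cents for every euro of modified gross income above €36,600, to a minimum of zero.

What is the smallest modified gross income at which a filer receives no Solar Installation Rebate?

€152,850

The credit falls by 6% of each euro above €36,600, so it reaches zero when the excess is €6,975 / 6% = €116,250: income = €36,600 + €116,250 = €152,850.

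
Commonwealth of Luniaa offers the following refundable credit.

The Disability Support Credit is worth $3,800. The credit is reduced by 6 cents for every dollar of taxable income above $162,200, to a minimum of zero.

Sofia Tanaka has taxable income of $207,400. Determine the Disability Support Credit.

Disability Support Credit: 6% of the $45,200 excess over $162,200 is $2,712; credit = $3,800 − $2,712 = $1,088.

$1,088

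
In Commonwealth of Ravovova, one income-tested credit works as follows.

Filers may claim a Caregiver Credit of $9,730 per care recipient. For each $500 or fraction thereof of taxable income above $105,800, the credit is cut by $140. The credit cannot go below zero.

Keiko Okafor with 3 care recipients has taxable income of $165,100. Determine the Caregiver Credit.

$12,530

Caregiver Credit: base = 3 × $9,730 = $29,190. income exceeds $105,800 by $59,300, which is 119 full-or-partial $500 increments; reduction = 119 × $140 = $16,660, leaving $12,530.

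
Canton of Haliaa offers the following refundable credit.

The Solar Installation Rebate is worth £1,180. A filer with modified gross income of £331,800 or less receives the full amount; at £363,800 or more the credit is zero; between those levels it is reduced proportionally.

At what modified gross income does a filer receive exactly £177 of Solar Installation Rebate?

£359,000

£177 is 177/1,180 of the full £1,180, so 1,003/1,180 of the £32,000 range has been used: income = £331,800 + £32,000 × 1,003/1,180 = £359,000.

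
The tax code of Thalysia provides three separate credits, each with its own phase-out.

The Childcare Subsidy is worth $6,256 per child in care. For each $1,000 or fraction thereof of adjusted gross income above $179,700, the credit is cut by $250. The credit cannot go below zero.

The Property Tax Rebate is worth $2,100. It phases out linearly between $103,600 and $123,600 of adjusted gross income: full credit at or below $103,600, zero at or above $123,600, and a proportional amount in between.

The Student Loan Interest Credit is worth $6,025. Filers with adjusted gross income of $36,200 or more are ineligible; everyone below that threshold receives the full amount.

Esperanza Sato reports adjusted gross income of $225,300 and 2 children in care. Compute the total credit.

$1,012

Childcare Subsidy: base = 2 × $6,256 = $12,512. income exceeds $179,700 by $45,600, which is 46 full-or-partial $1,000 increments; reduction = 46 × $250 = $11,500, leaving $1,012.
Property Tax Rebate: $225,300 is at or above $123,600, so the credit is $0.
Student Loan Interest Credit: $225,300 meets or exceeds the $36,200 cutoff, so the credit is $0.
Total: $1,012 + $0 + $0 = $1,012.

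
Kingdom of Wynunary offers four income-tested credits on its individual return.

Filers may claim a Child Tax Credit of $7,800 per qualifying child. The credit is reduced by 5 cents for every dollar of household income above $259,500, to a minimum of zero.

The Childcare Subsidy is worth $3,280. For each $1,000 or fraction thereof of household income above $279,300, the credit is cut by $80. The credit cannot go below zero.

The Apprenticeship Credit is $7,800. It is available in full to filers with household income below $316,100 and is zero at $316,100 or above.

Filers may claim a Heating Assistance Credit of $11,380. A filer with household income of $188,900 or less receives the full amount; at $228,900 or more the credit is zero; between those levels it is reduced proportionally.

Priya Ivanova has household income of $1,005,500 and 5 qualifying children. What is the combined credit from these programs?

$1,700

Child Tax Credit: base = 5 × $7,800 = $39,000. 5% of the $746,000 excess over $259,500 is $37,300; credit = $39,000 − $37,300 = $1,700.
Childcare Subsidy: income exceeds $279,300 by $726,200 → 727 increments × $80 = $58,160 ≥ base, so the credit is $0.
Apprenticeship Credit: $1,005,500 meets or exceeds the $316,100 cutoff, so the credit is $0.
Heating Assistance Credit: $1,005,500 is at or above $228,900, so the credit is $0.
Total: $1,700 + $0 + $0 + $0 = $1,700.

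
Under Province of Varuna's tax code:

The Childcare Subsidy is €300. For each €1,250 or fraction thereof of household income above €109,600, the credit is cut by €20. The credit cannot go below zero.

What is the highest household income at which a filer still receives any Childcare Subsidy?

€127,100

After 14 increments the reduction is 14 × €20 = €280, leaving €20; one more increment wipes it out. Increment 14 ends at excess 14 × €1,250 = €17,500, so the highest qualifying income is €109,600 + €17,500 = €127,100.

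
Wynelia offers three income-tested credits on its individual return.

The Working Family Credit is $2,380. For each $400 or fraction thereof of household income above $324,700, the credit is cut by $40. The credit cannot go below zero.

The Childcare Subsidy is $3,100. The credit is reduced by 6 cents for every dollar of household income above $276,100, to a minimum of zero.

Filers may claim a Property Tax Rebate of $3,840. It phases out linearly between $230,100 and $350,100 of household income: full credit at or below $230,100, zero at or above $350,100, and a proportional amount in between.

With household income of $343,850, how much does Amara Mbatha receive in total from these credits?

Working Family Credit: income exceeds $324,700 by $19,150, which is 48 full-or-partial $400 increments; reduction = 48 × $40 = $1,920, leaving $460.
Childcare Subsidy: 6% of the $67,750 excess over $276,100 is $4,065 ≥ base, so the credit is $0.
Property Tax Rebate: $343,850 is $113,750 into a $120,000 phase-out range, leaving 6,250/120,000 of the credit: $3,840 × 6,250/120,000 = $200.
Total: $460 + $0 + $200 = $660.

$660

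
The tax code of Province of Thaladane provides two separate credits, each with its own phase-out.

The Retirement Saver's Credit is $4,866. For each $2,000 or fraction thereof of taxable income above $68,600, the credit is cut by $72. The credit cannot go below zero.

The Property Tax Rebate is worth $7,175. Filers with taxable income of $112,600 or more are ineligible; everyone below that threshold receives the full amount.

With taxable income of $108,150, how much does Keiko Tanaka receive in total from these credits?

$10,601

Retirement Saver's Credit: income exceeds $68,600 by $39,550, which is 20 full-or-partial $2,000 increments; reduction = 20 × $72 = $1,440, leaving $3,426.
Property Tax Rebate: $108,150 is below the $112,600 cutoff, so the full $7,175 applies.
Total: $3,426 + $7,175 = $10,601.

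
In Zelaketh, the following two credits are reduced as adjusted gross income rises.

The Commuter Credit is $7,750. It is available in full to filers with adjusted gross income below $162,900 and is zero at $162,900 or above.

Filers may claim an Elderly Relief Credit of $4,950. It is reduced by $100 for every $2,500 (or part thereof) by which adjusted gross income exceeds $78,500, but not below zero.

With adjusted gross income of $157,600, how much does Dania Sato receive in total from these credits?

Commuter Credit: $157,600 is below the $162,900 cutoff, so the full $7,750 applies.
Elderly Relief Credit: income exceeds $78,500 by $79,100, which is 32 full-or-partial $2,500 increments; reduction = 32 × $100 = $3,200, leaving $1,750.
Total: $7,750 + $1,750 = $9,500.

$9,500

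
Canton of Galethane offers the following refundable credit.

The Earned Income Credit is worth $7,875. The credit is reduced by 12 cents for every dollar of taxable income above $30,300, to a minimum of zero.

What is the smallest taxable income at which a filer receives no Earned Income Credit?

The credit falls by 12% of each dollar above $30,300, so it reaches zero when the excess is $7,875 / 12% = $65,625: income = $30,300 + $65,625 = $95,925.

$95,925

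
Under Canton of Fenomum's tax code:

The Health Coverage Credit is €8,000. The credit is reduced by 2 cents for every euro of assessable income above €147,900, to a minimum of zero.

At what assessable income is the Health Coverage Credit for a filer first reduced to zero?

€547,900

The credit falls by 2% of each euro above €147,900, so it reaches zero when the excess is €8,000 / 2% = €400,000: income = €147,900 + €400,000 = €547,900.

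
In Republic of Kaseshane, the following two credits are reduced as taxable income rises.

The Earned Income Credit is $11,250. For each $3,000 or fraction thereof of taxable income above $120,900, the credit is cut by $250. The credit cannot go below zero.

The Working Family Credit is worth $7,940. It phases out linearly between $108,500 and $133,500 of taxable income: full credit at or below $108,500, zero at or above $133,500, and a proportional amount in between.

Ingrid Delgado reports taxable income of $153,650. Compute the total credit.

Earned Income Credit: income exceeds $120,900 by $32,750, which is 11 full-or-partial $3,000 increments; reduction = 11 × $250 = $2,750, leaving $8,500.
Working Family Credit: $153,650 is at or above $133,500, so the credit is $0.
Total: $8,500 + $0 = $8,500.

$8,500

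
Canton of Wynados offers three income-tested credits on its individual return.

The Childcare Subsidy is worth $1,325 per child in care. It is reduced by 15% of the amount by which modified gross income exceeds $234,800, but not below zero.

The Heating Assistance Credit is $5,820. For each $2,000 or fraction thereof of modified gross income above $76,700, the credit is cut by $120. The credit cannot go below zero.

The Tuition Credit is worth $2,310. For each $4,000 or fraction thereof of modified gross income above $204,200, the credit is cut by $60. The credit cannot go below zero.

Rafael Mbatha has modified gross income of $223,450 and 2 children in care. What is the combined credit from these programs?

Childcare Subsidy: base = 2 × $1,325 = $2,650. $223,450 is at or below the $234,800 threshold, so the full $2,650 applies.
Heating Assistance Credit: income exceeds $76,700 by $146,750 → 74 increments × $120 = $8,880 ≥ base, so the credit is $0.
Tuition Credit: income exceeds $204,200 by $19,250, which is 5 full-or-partial $4,000 increments; reduction = 5 × $60 = $300, leaving $2,010.
Total: $2,650 + $0 + $2,010 = $4,660.

$4,660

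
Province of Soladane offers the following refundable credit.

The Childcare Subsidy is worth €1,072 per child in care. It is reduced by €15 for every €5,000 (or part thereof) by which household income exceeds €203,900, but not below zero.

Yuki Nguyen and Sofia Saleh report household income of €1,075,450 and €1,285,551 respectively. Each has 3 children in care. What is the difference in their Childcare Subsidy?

€591

Yuki (€1,075,450): Childcare Subsidy: base = 3 × €1,072 = €3,216. income exceeds €203,900 by €871,550, which is 175 full-or-partial €5,000 increments; reduction = 175 × €15 = €2,625, leaving €591.
Sofia (€1,285,551): Childcare Subsidy: base = 3 × €1,072 = €3,216. income exceeds €203,900 by €1,081,651 → 217 increments × €15 = €3,255 ≥ base, so the credit is €0.
Difference: |€591 − €0| = €591.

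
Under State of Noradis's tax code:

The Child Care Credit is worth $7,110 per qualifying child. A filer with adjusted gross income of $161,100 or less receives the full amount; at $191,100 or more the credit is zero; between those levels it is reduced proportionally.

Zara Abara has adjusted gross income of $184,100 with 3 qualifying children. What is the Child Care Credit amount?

Child Care Credit: base = 3 × $7,110 = $21,330. $184,100 is $23,000 into a $30,000 phase-out range, leaving 7,000/30,000 of the credit: $21,330 × 7,000/30,000 = $4,977.

$4,977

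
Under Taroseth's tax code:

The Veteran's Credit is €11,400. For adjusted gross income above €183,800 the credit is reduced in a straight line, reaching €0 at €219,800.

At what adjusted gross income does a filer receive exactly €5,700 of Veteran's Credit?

€201,800

€5,700 is 5,700/11,400 of the full €11,400, so 5,700/11,400 of the €36,000 range has been used: income = €183,800 + €36,000 × 5,700/11,400 = €201,800.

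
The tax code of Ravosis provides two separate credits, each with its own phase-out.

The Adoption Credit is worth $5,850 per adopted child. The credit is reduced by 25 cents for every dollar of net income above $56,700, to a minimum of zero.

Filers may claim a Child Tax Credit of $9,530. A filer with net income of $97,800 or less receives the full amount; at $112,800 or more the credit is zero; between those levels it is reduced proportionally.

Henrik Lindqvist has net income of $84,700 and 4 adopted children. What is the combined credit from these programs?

Adoption Credit: base = 4 × $5,850 = $23,400. 25% of the $28,000 excess over $56,700 is $7,000; credit = $23,400 − $7,000 = $16,400.
Child Tax Credit: $84,700 is at or below the $97,800 threshold, so the full $9,530 applies.
Total: $16,400 + $9,530 = $25,930.

$25,930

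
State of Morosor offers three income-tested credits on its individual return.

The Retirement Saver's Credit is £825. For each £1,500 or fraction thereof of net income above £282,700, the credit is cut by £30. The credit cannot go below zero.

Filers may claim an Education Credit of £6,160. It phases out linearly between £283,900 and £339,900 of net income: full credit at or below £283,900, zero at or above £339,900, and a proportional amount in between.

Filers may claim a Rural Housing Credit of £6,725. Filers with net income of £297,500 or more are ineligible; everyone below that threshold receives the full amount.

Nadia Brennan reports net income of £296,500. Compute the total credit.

Retirement Saver's Credit: income exceeds £282,700 by £13,800, which is 10 full-or-partial £1,500 increments; reduction = 10 × £30 = £300, leaving £525.
Education Credit: £296,500 is £12,600 into a £56,000 phase-out range, leaving 43,400/56,000 of the credit: £6,160 × 43,400/56,000 = £4,774.
Rural Housing Credit: £296,500 is below the £297,500 cutoff, so the full £6,725 applies.
Total: £525 + £4,774 + £6,725 = £12,024.

£12,024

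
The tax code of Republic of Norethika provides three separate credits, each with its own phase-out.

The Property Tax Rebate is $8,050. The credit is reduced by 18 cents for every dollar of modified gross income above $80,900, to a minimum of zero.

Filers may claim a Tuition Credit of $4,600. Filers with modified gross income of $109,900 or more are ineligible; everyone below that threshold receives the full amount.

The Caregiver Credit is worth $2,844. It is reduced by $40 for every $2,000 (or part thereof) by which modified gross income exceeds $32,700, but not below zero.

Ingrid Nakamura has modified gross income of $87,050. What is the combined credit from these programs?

Property Tax Rebate: 18% of the $6,150 excess over $80,900 is $1,107; credit = $8,050 − $1,107 = $6,943.
Tuition Credit: $87,050 is below the $109,900 cutoff, so the full $4,600 applies.
Caregiver Credit: income exceeds $32,700 by $54,350, which is 28 full-or-partial $2,000 increments; reduction = 28 × $40 = $1,120, leaving $1,724.
Total: $6,943 + $4,600 + $1,724 = $13,267.

$13,267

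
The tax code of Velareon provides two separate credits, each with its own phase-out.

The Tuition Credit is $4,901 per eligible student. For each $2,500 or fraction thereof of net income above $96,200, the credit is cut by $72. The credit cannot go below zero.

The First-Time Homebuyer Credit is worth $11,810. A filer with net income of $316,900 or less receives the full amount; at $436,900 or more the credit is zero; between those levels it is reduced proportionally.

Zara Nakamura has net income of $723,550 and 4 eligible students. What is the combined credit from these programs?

Tuition Credit: base = 4 × $4,901 = $19,604. income exceeds $96,200 by $627,350, which is 251 full-or-partial $2,500 increments; reduction = 251 × $72 = $18,072, leaving $1,532.
First-Time Homebuyer Credit: $723,550 is at or above $436,900, so the credit is $0.
Total: $1,532 + $0 = $1,532.

$1,532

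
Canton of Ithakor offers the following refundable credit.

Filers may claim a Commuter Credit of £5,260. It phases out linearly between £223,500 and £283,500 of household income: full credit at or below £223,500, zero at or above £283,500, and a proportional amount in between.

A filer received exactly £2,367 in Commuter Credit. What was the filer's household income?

£256,500

£2,367 is 2,367/5,260 of the full £5,260, so 2,893/5,260 of the £60,000 range has been used: income = £223,500 + £60,000 × 2,893/5,260 = £256,500.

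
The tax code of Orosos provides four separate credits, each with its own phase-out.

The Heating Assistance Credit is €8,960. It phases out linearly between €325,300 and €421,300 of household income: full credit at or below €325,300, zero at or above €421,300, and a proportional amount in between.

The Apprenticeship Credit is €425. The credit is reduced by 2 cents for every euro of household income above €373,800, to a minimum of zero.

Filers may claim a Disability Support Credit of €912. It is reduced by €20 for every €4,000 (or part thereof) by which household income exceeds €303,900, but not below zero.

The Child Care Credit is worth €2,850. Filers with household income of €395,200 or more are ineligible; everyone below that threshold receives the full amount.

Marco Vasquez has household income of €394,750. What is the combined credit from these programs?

€5,786

Heating Assistance Credit: €394,750 is €69,450 into a €96,000 phase-out range, leaving 26,550/96,000 of the credit: €8,960 × 26,550/96,000 = €2,478.
Apprenticeship Credit: 2% of the €20,950 excess over €373,800 is €419; credit = €425 − €419 = €6.
Disability Support Credit: income exceeds €303,900 by €90,850, which is 23 full-or-partial €4,000 increments; reduction = 23 × €20 = €460, leaving €452.
Child Care Credit: €394,750 is below the €395,200 cutoff, so the full €2,850 applies.
Total: €2,478 + €6 + €452 + €2,850 = €5,786.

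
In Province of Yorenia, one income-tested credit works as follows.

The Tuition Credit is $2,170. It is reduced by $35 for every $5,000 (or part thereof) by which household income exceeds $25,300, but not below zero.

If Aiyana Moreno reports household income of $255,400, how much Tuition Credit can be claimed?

$525

Tuition Credit: income exceeds $25,300 by $230,100, which is 47 full-or-partial $5,000 increments; reduction = 47 × $35 = $1,645, leaving $525.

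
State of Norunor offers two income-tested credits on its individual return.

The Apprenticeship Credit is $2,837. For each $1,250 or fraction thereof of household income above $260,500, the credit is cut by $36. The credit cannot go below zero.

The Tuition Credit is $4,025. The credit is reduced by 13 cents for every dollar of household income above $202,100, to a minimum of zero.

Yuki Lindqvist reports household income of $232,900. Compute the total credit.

$2,858

Apprenticeship Credit: $232,900 is at or below the $260,500 threshold, so the full $2,837 applies.
Tuition Credit: 13% of the $30,800 excess over $202,100 is $4,004; credit = $4,025 − $4,004 = $21.
Total: $2,837 + $21 = $2,858.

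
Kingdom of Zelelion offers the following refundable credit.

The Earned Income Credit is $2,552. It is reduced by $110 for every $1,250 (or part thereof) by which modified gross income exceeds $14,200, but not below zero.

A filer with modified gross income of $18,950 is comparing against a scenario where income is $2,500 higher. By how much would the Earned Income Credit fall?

$220

At $18,950 — income exceeds $14,200 by $4,750, which is 4 full-or-partial $1,250 increments; reduction = 4 × $110 = $440, leaving $2,112.
At $21,450 — income exceeds $14,200 by $7,250, which is 6 full-or-partial $1,250 increments; reduction = 6 × $110 = $660, leaving $1,892.
Lost: $2,112 − $1,892 = $220.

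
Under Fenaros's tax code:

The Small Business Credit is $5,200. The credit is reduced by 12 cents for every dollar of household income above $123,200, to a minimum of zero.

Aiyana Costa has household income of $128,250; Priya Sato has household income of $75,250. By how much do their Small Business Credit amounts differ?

Aiyana ($128,250): Small Business Credit: 12% of the $5,050 excess over $123,200 is $606; credit = $5,200 − $606 = $4,594.
Priya ($75,250): Small Business Credit: $75,250 is at or below the $123,200 threshold, so the full $5,200 applies.
Difference: |$4,594 − $5,200| = $606.

$606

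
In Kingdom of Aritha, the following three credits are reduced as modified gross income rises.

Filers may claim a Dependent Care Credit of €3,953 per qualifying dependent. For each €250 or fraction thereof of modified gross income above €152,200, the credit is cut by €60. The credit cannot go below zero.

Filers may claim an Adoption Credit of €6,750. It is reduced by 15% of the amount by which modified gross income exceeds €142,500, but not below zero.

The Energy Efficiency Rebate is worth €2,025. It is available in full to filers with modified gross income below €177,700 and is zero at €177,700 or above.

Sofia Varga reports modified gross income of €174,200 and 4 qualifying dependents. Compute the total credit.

Dependent Care Credit: base = 4 × €3,953 = €15,812. income exceeds €152,200 by €22,000, which is 88 full-or-partial €250 increments; reduction = 88 × €60 = €5,280, leaving €10,532.
Adoption Credit: 15% of the €31,700 excess over €142,500 is €4,755; credit = €6,750 − €4,755 = €1,995.
Energy Efficiency Rebate: €174,200 is below the €177,700 cutoff, so the full €2,025 applies.
Total: €10,532 + €1,995 + €2,025 = €14,552.

€14,552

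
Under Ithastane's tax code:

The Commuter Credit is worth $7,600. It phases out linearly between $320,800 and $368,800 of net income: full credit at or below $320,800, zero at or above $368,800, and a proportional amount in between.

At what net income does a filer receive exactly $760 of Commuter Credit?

$364,000

$760 is 760/7,600 of the full $7,600, so 6,840/7,600 of the $48,000 range has been used: income = $320,800 + $48,000 × 6,840/7,600 = $364,000.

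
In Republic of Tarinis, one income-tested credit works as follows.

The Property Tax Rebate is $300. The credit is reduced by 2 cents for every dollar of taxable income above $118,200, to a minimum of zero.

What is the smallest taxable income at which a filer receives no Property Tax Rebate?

The credit falls by 2% of each dollar above $118,200, so it reaches zero when the excess is $300 / 2% = $15,000: income = $118,200 + $15,000 = $133,200.

$133,200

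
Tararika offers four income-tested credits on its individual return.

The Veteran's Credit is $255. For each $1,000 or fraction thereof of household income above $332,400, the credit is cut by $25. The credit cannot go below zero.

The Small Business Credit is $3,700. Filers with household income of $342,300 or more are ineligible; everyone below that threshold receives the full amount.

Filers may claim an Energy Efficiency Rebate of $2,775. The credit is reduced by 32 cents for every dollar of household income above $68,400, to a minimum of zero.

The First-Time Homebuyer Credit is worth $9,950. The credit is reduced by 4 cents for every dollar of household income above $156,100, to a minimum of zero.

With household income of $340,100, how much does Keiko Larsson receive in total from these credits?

$6,345

Veteran's Credit: income exceeds $332,400 by $7,700, which is 8 full-or-partial $1,000 increments; reduction = 8 × $25 = $200, leaving $55.
Small Business Credit: $340,100 is below the $342,300 cutoff, so the full $3,700 applies.
Energy Efficiency Rebate: 32% of the $271,700 excess over $68,400 is $86,944 ≥ base, so the credit is $0.
First-Time Homebuyer Credit: 4% of the $184,000 excess over $156,100 is $7,360; credit = $9,950 − $7,360 = $2,590.
Total: $55 + $3,700 + $0 + $2,590 = $6,345.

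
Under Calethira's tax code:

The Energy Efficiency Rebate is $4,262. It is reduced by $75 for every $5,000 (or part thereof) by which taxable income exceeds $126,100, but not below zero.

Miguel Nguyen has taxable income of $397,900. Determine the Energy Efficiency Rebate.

$137

Energy Efficiency Rebate: income exceeds $126,100 by $271,800, which is 55 full-or-partial $5,000 increments; reduction = 55 × $75 = $4,125, leaving $137.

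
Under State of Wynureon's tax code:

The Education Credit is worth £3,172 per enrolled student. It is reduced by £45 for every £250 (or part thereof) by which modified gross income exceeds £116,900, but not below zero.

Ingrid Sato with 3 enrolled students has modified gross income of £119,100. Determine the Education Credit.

£9,111

Education Credit: base = 3 × £3,172 = £9,516. income exceeds £116,900 by £2,200, which is 9 full-or-partial £250 increments; reduction = 9 × £45 = £405, leaving £9,111.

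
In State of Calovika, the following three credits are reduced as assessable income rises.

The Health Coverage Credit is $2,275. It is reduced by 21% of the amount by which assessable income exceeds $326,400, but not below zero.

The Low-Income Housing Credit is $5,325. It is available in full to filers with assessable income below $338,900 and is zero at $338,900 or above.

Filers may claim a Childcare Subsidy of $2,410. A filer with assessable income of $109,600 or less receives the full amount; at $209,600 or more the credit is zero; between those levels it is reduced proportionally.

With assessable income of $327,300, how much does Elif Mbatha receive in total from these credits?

$7,411

Health Coverage Credit: 21% of the $900 excess over $326,400 is $189; credit = $2,275 − $189 = $2,086.
Low-Income Housing Credit: $327,300 is below the $338,900 cutoff, so the full $5,325 applies.
Childcare Subsidy: $327,300 is at or above $209,600, so the credit is $0.
Total: $2,086 + $5,325 + $0 = $7,411.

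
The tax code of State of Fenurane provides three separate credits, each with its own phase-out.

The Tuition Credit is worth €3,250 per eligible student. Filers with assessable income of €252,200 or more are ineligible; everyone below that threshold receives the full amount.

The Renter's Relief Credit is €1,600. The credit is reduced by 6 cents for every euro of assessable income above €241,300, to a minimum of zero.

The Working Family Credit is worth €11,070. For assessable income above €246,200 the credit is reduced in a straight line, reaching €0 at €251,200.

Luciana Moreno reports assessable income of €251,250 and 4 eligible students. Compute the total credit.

€14,003

Tuition Credit: base = 4 × €3,250 = €13,000. €251,250 is below the €252,200 cutoff, so the full €13,000 applies.
Renter's Relief Credit: 6% of the €9,950 excess over €241,300 is €597; credit = €1,600 − €597 = €1,003.
Working Family Credit: €251,250 is at or above €251,200, so the credit is €0.
Total: €13,000 + €1,003 + €0 = €14,003.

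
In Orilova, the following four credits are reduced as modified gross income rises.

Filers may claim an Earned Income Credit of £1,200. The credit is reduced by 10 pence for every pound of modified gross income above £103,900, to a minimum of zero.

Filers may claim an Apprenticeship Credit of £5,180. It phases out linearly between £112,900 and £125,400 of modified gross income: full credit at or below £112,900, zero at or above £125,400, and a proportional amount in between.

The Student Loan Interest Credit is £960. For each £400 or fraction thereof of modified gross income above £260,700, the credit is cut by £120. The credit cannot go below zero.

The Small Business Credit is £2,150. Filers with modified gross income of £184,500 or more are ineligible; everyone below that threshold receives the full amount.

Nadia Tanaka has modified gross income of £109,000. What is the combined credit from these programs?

£8,980

Earned Income Credit: 10% of the £5,100 excess over £103,900 is £510; credit = £1,200 − £510 = £690.
Apprenticeship Credit: £109,000 is at or below the £112,900 threshold, so the full £5,180 applies.
Student Loan Interest Credit: £109,000 is at or below the £260,700 threshold, so the full £960 applies.
Small Business Credit: £109,000 is below the £184,500 cutoff, so the full £2,150 applies.
Total: £690 + £5,180 + £960 + £2,150 = £8,980.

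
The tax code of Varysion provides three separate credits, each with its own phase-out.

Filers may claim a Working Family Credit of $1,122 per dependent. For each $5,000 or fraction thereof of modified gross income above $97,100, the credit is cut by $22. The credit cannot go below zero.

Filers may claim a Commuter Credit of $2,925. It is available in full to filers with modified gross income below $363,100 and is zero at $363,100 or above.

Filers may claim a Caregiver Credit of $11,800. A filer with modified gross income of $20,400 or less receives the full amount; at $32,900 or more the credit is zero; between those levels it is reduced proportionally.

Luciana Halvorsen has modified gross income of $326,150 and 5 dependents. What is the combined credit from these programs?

Working Family Credit: base = 5 × $1,122 = $5,610. income exceeds $97,100 by $229,050, which is 46 full-or-partial $5,000 increments; reduction = 46 × $22 = $1,012, leaving $4,598.
Commuter Credit: $326,150 is below the $363,100 cutoff, so the full $2,925 applies.
Caregiver Credit: $326,150 is at or above $32,900, so the credit is $0.
Total: $4,598 + $2,925 + $0 = $7,523.

$7,523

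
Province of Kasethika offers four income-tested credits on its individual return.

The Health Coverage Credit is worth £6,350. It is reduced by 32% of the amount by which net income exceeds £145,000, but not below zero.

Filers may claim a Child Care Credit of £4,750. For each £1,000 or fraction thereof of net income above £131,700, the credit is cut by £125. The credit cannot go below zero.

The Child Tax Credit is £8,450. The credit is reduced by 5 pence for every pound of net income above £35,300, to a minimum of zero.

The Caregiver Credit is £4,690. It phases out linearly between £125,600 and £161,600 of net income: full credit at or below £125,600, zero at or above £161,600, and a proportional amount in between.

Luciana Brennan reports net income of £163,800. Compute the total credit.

Health Coverage Credit: 32% of the £18,800 excess over £145,000 is £6,016; credit = £6,350 − £6,016 = £334.
Child Care Credit: income exceeds £131,700 by £32,100, which is 33 full-or-partial £1,000 increments; reduction = 33 × £125 = £4,125, leaving £625.
Child Tax Credit: 5% of the £128,500 excess over £35,300 is £6,425; credit = £8,450 − £6,425 = £2,025.
Caregiver Credit: £163,800 is at or above £161,600, so the credit is £0.
Total: £334 + £625 + £2,025 + £0 = £2,984.

£2,984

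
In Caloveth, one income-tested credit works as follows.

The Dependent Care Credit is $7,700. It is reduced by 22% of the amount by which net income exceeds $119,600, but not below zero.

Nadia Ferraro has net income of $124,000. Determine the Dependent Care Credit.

$6,732

Dependent Care Credit: 22% of the $4,400 excess over $119,600 is $968; credit = $7,700 − $968 = $6,732.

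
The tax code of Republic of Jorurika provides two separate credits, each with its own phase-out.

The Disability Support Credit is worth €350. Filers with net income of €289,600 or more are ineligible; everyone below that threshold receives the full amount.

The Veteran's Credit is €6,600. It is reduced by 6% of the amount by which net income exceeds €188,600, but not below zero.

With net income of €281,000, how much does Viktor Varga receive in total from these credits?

Disability Support Credit: €281,000 is below the €289,600 cutoff, so the full €350 applies.
Veteran's Credit: 6% of the €92,400 excess over €188,600 is €5,544; credit = €6,600 − €5,544 = €1,056.
Total: €350 + €1,056 = €1,406.

€1,406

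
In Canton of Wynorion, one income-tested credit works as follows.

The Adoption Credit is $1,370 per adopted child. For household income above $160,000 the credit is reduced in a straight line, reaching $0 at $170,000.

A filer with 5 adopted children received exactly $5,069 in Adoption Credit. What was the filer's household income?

$162,600

Full credit = 5 × $1,370 = $6,850.
$5,069 is 5,069/6,850 of the full $6,850, so 1,781/6,850 of the $10,000 range has been used: income = $160,000 + $10,000 × 1,781/6,850 = $162,600.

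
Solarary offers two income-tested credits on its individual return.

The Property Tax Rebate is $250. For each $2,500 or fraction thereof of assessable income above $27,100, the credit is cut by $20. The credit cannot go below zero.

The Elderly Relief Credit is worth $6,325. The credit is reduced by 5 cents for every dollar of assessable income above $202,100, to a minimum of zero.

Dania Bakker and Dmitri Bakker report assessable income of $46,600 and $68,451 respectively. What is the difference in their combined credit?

$90

Dania ($46,600): Property Tax Rebate: income exceeds $27,100 by $19,500, which is 8 full-or-partial $2,500 increments; reduction = 8 × $20 = $160, leaving $90. Elderly Relief Credit: $46,600 is at or below the $202,100 threshold, so the full $6,325 applies. total $90 + $6,325 = $6,415
Dmitri ($68,451): Property Tax Rebate: income exceeds $27,100 by $41,351 → 17 increments × $20 = $340 ≥ base, so the credit is $0. Elderly Relief Credit: $68,451 is at or below the $202,100 threshold, so the full $6,325 applies. total $0 + $6,325 = $6,325
Difference: |$6,415 − $6,325| = $90.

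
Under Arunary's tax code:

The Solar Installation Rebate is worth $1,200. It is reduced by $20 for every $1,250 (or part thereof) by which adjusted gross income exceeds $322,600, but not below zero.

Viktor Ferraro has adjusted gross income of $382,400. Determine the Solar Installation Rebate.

$240

Solar Installation Rebate: income exceeds $322,600 by $59,800, which is 48 full-or-partial $1,250 increments; reduction = 48 × $20 = $960, leaving $240.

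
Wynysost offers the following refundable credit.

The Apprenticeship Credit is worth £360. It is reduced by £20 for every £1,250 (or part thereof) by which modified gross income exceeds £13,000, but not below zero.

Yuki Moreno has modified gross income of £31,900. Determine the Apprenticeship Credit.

£40

Apprenticeship Credit: income exceeds £13,000 by £18,900, which is 16 full-or-partial £1,250 increments; reduction = 16 × £20 = £320, leaving £40.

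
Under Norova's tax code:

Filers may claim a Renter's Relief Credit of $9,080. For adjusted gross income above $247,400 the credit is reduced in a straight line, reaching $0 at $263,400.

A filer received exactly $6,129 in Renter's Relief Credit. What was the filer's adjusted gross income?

$252,600

$6,129 is 6,129/9,080 of the full $9,080, so 2,951/9,080 of the $16,000 range has been used: income = $247,400 + $16,000 × 2,951/9,080 = $252,600.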